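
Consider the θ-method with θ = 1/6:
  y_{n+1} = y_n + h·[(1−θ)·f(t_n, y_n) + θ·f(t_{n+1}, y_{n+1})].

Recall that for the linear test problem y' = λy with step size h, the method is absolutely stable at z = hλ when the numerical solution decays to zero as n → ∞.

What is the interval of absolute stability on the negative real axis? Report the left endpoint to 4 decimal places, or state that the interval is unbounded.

Set f=λy, z=hλ:
  y_{n+1} = y_n + z·[5/6·y_n + 1/6·y_{n+1}] ⇒ (1 − 1/6z)y_{n+1} = (1 + 5/6z)y_n
  ⇒ R(z) = (1 + 5/6z)/(1 − 1/6z).

Need |R(x)|<1, x<0.
x=-1.07: |R|=0.0919
R=−1: 1+5/6x = −1+1/6x ⇒ -2/3x=2 ⇒ x=2/(-2/3)=-3.0000
Confirm numerically:
  x=-1.977: |R|=0.48703 <1
  x=-1.943: |R|=0.46771 <1
  x=-1.832: |R|=0.40347 <1
  x=-3.466: |R|=1.19692 >1
  x=-3.030: |R|=1.01329 >1
Interval (-3.0000, 0).

z∈(-3.0000,0).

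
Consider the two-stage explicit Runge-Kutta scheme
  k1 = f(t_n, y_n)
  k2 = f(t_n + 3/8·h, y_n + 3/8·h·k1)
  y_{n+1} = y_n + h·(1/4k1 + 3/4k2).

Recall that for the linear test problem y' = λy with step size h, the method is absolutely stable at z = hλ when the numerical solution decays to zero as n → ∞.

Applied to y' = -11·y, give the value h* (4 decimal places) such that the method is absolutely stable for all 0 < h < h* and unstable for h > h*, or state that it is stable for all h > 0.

Test eqn y'=λy, z=hλ:
  k1=λy_n ⇒ h·k1=z·y_n;  k2=λ(1+3/8z)y_n ⇒ h·k2=z(1+3/8z)y_n
  y_{n+1}/y_n = 1 + 1/4z + 3/4z(1+3/8z) = 1 + z + 9/32z²
  so R(z) = 1 + z + 9/32z².

Need |R(x)|<1, x<0.
x=-0.76: |R|=0.4024
R=1: x+9/32x²=0 ⇒ x=−32/9=-3.5556; min R=1−1/(4·9/32)=0.1111>−1
Confirm numerically:
  x=-2.574: |R|=0.28942 <1
  x=-2.295: |R|=0.18635 <1
  x=-2.188: |R|=0.15844 <1
  x=-4.070: |R|=1.58888 >1
  x=-3.983: |R|=1.47883 >1
  x=-3.753: |R|=1.20841 >1
Interval (-3.5556, 0).

(-3.5556,0); λ=-11 ⇒ h* = (32/9)/11 = 0.3232.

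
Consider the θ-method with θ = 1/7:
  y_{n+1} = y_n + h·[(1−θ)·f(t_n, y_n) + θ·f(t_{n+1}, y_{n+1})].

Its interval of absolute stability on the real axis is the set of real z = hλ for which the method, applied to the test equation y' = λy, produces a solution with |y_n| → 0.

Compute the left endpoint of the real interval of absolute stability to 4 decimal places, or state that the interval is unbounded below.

z* = -2.8000.

On y'=λy, z=hλ:
  y_{n+1} = y_n + z·[6/7·y_n + 1/7·y_{n+1}] ⇒ (1 − 1/7z)y_{n+1} = (1 + 6/7z)y_n
  Hence R(z) = (1 + 6/7z)/(1 − 1/7z).

Find x<0 with |R(x)|<1.
x=-1.63: |R|=0.3221
R=−1: 1+6/7x = −1+1/7x ⇒ -5/7x=2 ⇒ x=2/(-5/7)=-2.8000
Confirm numerically:
  x=-2.289: |R|=0.72494 <1
  x=-2.011: |R|=0.56220 <1
  x=-1.994: |R|=0.55192 <1
  x=-1.655: |R|=0.33853 <1
  x=-3.224: |R|=1.20736 >1
  x=-2.843: |R|=1.02184 >1
So |R|<1 on (-2.8000, 0).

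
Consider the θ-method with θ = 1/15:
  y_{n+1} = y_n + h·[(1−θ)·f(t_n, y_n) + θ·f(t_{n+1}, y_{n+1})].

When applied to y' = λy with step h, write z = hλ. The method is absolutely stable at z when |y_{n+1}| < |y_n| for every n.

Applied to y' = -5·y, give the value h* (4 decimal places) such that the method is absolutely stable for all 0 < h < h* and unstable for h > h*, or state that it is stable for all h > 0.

(-2.3077,0); λ=-5 ⇒ h* = (30/13)/5 = 0.4615.

With y'=λy (z=hλ):
  y_{n+1} = y_n + z·[14/15·y_n + 1/15·y_{n+1}] ⇒ (1 − 1/15z)y_{n+1} = (1 + 14/15z)y_n
  so R(z) = (1 + 14/15z)/(1 − 1/15z).

Need |R(x)|<1, x<0.
x=-1.03: |R|=0.0362
R=−1: 1+14/15x = −1+1/15x ⇒ -13/15x=2 ⇒ x=2/(-13/15)=-2.3077
Confirm numerically:
  x=-2.121: |R|=0.85824 <1
  x=-1.807: |R|=0.61272 <1
  x=-1.746: |R|=0.56396 <1
  x=-1.477: |R|=0.34460 <1
  x=-2.568: |R|=1.19262 >1
  x=-2.335: |R|=1.02048 >1
So |R|<1 on (-2.3077, 0).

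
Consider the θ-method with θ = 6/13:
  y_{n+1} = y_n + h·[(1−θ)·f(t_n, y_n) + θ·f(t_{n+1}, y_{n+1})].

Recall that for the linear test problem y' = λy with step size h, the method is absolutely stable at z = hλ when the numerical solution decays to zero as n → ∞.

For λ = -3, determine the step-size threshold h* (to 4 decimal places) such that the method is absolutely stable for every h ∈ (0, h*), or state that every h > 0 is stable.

(-26.0000,0); λ=-3 ⇒ h* = (26)/3 = 8.6667.

On y'=λy, z=hλ:
  y_{n+1} = y_n + z·[7/13·y_n + 6/13·y_{n+1}] ⇒ (1 − 6/13z)y_{n+1} = (1 + 7/13z)y_n
  ⇒ R(z) = (1 + 7/13z)/(1 − 6/13z).

Boundary: |R(x)|=1, x<0.
x=-1.3: |R|=0.1875
R=−1: 1+7/13x = −1+6/13x ⇒ -1/13x=2 ⇒ x=2/(-1/13)=-26.0000
Confirm numerically:
  x=-20.852: |R|=0.96273 <1
  x=-20.755: |R|=0.96186 <1
  x=-13.452: |R|=0.86610 <1
  x=-10.976: |R|=0.80948 <1
  x=-26.445: |R|=1.00259 >1
  x=-26.426: |R|=1.00248 >1
  x=-26.148: |R|=1.00087 >1
Stable set (-26.0000, 0).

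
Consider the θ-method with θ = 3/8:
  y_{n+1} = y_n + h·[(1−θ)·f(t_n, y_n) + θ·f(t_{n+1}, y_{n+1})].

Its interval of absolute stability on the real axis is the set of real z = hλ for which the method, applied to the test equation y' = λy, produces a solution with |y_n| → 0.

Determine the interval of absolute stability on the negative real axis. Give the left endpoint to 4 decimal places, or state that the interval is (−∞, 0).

On y'=λy, z=hλ:
  y_{n+1} = y_n + z·[5/8·y_n + 3/8·y_{n+1}] ⇒ (1 − 3/8z)y_{n+1} = (1 + 5/8z)y_n
  R(z) = (1 + 5/8z)/(1 − 3/8z).

Need |R(x)|<1, x<0.
x=-0.76: |R|=0.4086
R=−1: 1+5/8x = −1+3/8x ⇒ -1/4x=2 ⇒ x=2/(-1/4)=-8.0000
Confirm numerically:
  x=-7.420: |R|=0.96167 <1
  x=-6.656: |R|=0.90389 <1
  x=-4.978: |R|=0.73646 <1
  x=-4.695: |R|=0.70070 <1
  x=-8.575: |R|=1.03410 >1
  x=-8.223: |R|=1.01365 >1
  x=-8.130: |R|=1.00803 >1
Interval (-8.0000, 0).

(-8.0000, 0).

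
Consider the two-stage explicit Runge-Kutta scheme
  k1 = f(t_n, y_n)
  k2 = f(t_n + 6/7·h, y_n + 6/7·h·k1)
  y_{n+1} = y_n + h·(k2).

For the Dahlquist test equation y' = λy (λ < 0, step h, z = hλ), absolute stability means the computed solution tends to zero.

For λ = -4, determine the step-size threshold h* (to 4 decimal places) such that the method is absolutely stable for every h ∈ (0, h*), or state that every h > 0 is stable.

(-1.1667,0); λ=-4 ⇒ h* = (7/6)/4 = 0.2917.

With y'=λy (z=hλ):
  k1=λy_n ⇒ h·k1=z·y_n;  k2=λ(1+6/7z)y_n ⇒ h·k2=z(1+6/7z)y_n
  y_{n+1}/y_n = 1 + z(1+6/7z) = 1 + z + 6/7z²
  R(z) = 1 + z + 6/7z².

Need |R(x)|<1, x<0.
x=-1.05: |R|=0.8950
R=1: x+6/7x²=0 ⇒ x=−7/6=-1.1667; min R=1−1/(4·6/7)=0.7083>−1
Confirm numerically:
  x=-1.113: |R|=0.94880 <1
  x=-1.110: |R|=0.94609 <1
  x=-0.916: |R|=0.80319 <1
  x=-1.756: |R|=1.88703 >1
  x=-1.480: |R|=1.39749 >1
  x=-1.261: |R|=1.10196 >1
Interval (-1.1667, 0).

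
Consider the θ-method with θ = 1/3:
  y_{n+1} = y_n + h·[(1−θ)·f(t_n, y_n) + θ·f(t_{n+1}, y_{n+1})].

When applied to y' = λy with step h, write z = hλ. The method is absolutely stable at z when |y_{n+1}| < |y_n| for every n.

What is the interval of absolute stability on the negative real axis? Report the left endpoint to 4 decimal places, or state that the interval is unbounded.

z∈(-6.0000,0).

On y'=λy, z=hλ:
  y_{n+1} = y_n + z·[2/3·y_n + 1/3·y_{n+1}] ⇒ (1 − 1/3z)y_{n+1} = (1 + 2/3z)y_n
  R(z) = (1 + 2/3z)/(1 − 1/3z).

Solve |R(x)|<1 on ℝ⁻.
x=-0.98: |R|=0.2613
R=−1: 1+2/3x = −1+1/3x ⇒ -1/3x=2 ⇒ x=2/(-1/3)=-6.0000
Confirm numerically:
  x=-5.462: |R|=0.93642 <1
  x=-4.742: |R|=0.83751 <1
  x=-2.648: |R|=0.40652 <1
  x=-6.382: |R|=1.04072 >1
  x=-6.322: |R|=1.03454 >1
Stable set (-6.0000, 0).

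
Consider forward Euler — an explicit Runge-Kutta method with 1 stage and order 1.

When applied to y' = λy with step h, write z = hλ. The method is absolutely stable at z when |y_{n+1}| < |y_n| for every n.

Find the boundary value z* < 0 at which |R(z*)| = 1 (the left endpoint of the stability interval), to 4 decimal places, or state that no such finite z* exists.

z* = -2.0000.

Set f=λy, z=hλ:
  order 1, 1-stage ⇒ R(z)=1+z
  (e.g. R(-0.6)=0.40000, |R|=0.40000)

Solve |R(x)|<1 on ℝ⁻.
x=-0.6: |R|=0.4000
|R(-1.81)|=0.8100 |R(-0.95)|=0.0500 |R(-0.91)|=0.0900
Bisect:
  x_lo=-2.7042 |R|=1.7042  x_hi=-0.1735 |R|=0.8265
  mid=-1.43885 |R|=0.43885 →hi
  mid=-2.07153 |R|=1.07153 →lo
  mid=-1.75519 |R|=0.75519 →hi
  mid=-1.91336 |R|=0.91336 →hi
  mid=-1.99244 |R|=0.99244 →hi
  mid=-2.03198 |R|=1.03198 →lo
  mid=-2.01221 |R|=1.01221 →lo
  mid=-2.00233 |R|=1.00233 →lo
  ...
  [-2.00001,-1.99986] ⇒ x*=-2.0000
So |R|<1 on (-2.0000, 0).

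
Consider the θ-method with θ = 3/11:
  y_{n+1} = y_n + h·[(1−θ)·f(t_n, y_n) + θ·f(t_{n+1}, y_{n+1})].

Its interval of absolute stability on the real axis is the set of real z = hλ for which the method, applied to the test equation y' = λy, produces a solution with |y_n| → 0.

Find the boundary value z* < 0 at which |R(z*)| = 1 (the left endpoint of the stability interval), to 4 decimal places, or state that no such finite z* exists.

z* = -4.4000.

On y'=λy, z=hλ:
  y_{n+1} = y_n + z·[8/11·y_n + 3/11·y_{n+1}] ⇒ (1 − 3/11z)y_{n+1} = (1 + 8/11z)y_n
  ⇒ R(z) = (1 + 8/11z)/(1 − 3/11z).

Solve |R(x)|<1 on ℝ⁻.
x=-1.18: |R|=0.1073
R=−1: 1+8/11x = −1+3/11x ⇒ -5/11x=2 ⇒ x=2/(-5/11)=-4.4000
Confirm numerically:
  x=-4.252: |R|=0.96885 <1
  x=-3.092: |R|=0.67745 <1
  x=-2.991: |R|=0.64727 <1
  x=-2.660: |R|=0.54162 <1
  x=-4.837: |R|=1.08565 >1
  x=-4.789: |R|=1.07667 >1
Interval (-4.4000, 0).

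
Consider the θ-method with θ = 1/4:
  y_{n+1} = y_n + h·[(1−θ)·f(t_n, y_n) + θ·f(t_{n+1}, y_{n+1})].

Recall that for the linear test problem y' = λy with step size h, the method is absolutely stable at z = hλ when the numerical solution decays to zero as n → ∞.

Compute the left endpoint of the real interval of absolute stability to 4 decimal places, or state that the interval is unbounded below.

left endpoint -4.0000.

With y'=λy (z=hλ):
  y_{n+1} = y_n + z·[3/4·y_n + 1/4·y_{n+1}] ⇒ (1 − 1/4z)y_{n+1} = (1 + 3/4z)y_n
  ⇒ R(z) = (1 + 3/4z)/(1 − 1/4z).

Boundary: |R(x)|=1, x<0.
x=-1.22: |R|=0.0651
R=−1: 1+3/4x = −1+1/4x ⇒ -1/2x=2 ⇒ x=2/(-1/2)=-4.0000
Confirm numerically:
  x=-3.931: |R|=0.98260 <1
  x=-2.390: |R|=0.49609 <1
  x=-1.617: |R|=0.15150 <1
  x=-4.581: |R|=1.13542 >1
  x=-4.216: |R|=1.05258 >1
  x=-4.205: |R|=1.04997 >1
So |R|<1 on (-4.0000, 0).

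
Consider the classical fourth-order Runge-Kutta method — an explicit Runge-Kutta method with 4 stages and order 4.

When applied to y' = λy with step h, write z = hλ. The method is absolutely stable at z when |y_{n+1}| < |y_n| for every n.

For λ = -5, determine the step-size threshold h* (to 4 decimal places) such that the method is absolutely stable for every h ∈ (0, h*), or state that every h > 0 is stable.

(-2.7853,0); λ=-5 ⇒ h* = 0.5571.

Set f=λy, z=hλ:
  order 4, 4-stage ⇒ R(z)=1+z+z^2/2+z^3/6+z^4/24
  (e.g. R(-1.06)=0.35590, |R|=0.35590)

Boundary: |R(x)|=1, x<0.
x=-1.06: |R|=0.3559
|R(-3.07)|=1.5212 |R(-2.65)|=0.8145 |R(-0.63)|=0.5333
Bisect:
  x_lo=-3.3809 |R|=2.3375  x_hi=-0.1655 |R|=0.8475
  mid=-1.77321 |R|=0.28162 →hi
  mid=-2.57707 |R|=0.72884 →hi
  mid=-2.97900 |R|=1.33354 →lo
  mid=-2.77803 |R|=0.98911 →hi
  mid=-2.87851 |R|=1.14989 →lo
  mid=-2.82827 |R|=1.06676 →lo
  mid=-2.80315 |R|=1.02726 →lo
  mid=-2.79059 |R|=1.00802 →lo
  mid=-2.78431 |R|=0.99852 →hi
  ...
  [-2.78549,-2.78529] ⇒ x*=-2.7853
Stable set (-2.7853, 0).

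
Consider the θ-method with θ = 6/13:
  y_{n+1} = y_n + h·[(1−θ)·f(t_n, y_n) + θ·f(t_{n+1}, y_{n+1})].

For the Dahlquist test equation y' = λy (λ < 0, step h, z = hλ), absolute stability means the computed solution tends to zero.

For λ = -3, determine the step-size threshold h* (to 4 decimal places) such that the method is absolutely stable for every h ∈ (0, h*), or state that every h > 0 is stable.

Set f=λy, z=hλ:
  y_{n+1} = y_n + z·[7/13·y_n + 6/13·y_{n+1}] ⇒ (1 − 6/13z)y_{n+1} = (1 + 7/13z)y_n
  Hence R(z) = (1 + 7/13z)/(1 − 6/13z).

Need |R(x)|<1, x<0.
x=-1.2: |R|=0.2277
R=−1: 1+7/13x = −1+6/13x ⇒ -1/13x=2 ⇒ x=2/(-1/13)=-26.0000
Confirm numerically:
  x=-24.575: |R|=0.99112 <1
  x=-22.118: |R|=0.97336 <1
  x=-20.152: |R|=0.95633 <1
  x=-26.463: |R|=1.00270 >1
  x=-26.430: |R|=1.00251 >1
  x=-26.253: |R|=1.00148 >1
Stable set (-26.0000, 0).

(-26.0000,0); λ=-3 ⇒ h* = (26)/3 = 8.6667.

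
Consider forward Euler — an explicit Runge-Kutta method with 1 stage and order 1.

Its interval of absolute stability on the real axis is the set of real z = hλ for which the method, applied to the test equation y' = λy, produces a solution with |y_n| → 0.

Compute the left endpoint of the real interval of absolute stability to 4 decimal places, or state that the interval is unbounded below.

Set f=λy, z=hλ:
  order 1, 1-stage ⇒ R(z)=1+z
  (e.g. R(-0.55)=0.45000, |R|=0.45000)

Find x<0 with |R(x)|<1.
x=-0.55: |R|=0.4500
|R(-1.46)|=0.4600 |R(-0.65)|=0.3500 |R(-0.51)|=0.4900
Bisect:
  x_lo=-2.3914 |R|=1.3914  x_hi=-0.1358 |R|=0.8642
  mid=-1.26362 |R|=0.26362 →hi
  mid=-1.82751 |R|=0.82751 →hi
  mid=-2.10945 |R|=1.10945 →lo
  mid=-1.96848 |R|=0.96848 →hi
  mid=-2.03897 |R|=1.03897 →lo
  mid=-2.00372 |R|=1.00372 →lo
  mid=-1.98610 |R|=0.98610 →hi
  mid=-1.99491 |R|=0.99491 →hi
  mid=-1.99932 |R|=0.99932 →hi
  mid=-2.00152 |R|=1.00152 →lo
  ...
  [-2.00001,-1.99987] ⇒ x*=-2.0000
Stable set (-2.0000, 0).

z* = -2.0000.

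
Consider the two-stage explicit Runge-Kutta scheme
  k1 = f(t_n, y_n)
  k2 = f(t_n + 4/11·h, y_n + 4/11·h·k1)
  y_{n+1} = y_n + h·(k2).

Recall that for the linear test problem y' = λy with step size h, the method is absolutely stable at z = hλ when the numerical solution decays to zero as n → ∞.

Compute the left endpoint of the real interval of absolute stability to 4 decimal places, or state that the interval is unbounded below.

z* = -2.7500.

Set f=λy, z=hλ:
  k1=λy_n ⇒ h·k1=z·y_n;  k2=λ(1+4/11z)y_n ⇒ h·k2=z(1+4/11z)y_n
  y_{n+1}/y_n = 1 + z(1+4/11z) = 1 + z + 4/11z²
  R(z) = 1 + z + 4/11z².

Need |R(x)|<1, x<0.
x=-1.12: |R|=0.3361
R=1: x+4/11x²=0 ⇒ x=−11/4=-2.7500; min R=1−1/(4·4/11)=0.3125>−1
Confirm numerically:
  x=-1.967: |R|=0.43994 <1
  x=-1.427: |R|=0.31348 <1
  x=-1.176: |R|=0.32690 <1
  x=-2.951: |R|=1.21569 >1
  x=-2.944: |R|=1.20769 >1
  x=-2.851: |R|=1.10471 >1
Stable set (-2.7500, 0).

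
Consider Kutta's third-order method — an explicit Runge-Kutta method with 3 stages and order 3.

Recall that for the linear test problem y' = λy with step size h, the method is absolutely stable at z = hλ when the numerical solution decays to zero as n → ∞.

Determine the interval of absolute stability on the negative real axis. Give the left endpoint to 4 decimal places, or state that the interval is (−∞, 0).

(-2.5127, 0).

With y'=λy (z=hλ):
  order 3, 3-stage ⇒ R(z)=1+z+z^2/2+z^3/6
  (e.g. R(-0.77)=0.45036, |R|=0.45036)

Need |R(x)|<1, x<0.
x=-0.77: |R|=0.4504
|R(-2.34)|=0.7377 |R(-2.14)|=0.4836 |R(-1.65)|=0.0374
Bisect:
  x_lo=-2.9843 |R|=1.9610  x_hi=-0.2120 |R|=0.8089
  mid=-1.59816 |R|=0.00141 →hi
  mid=-2.29123 |R|=0.67109 →hi
  mid=-2.63777 |R|=1.21772 →lo
  mid=-2.46450 |R|=0.92242 →hi
  mid=-2.55114 |R|=1.06425 →lo
  mid=-2.50782 |R|=0.99192 →hi
  mid=-2.52948 |R|=1.02773 →lo
  mid=-2.51865 |R|=1.00974 →lo
  mid=-2.51324 |R|=1.00081 →lo
  mid=-2.51053 |R|=0.99636 →hi
  ...
  [-2.51290,-2.51273] ⇒ x*=-2.5127
Interval (-2.5127, 0).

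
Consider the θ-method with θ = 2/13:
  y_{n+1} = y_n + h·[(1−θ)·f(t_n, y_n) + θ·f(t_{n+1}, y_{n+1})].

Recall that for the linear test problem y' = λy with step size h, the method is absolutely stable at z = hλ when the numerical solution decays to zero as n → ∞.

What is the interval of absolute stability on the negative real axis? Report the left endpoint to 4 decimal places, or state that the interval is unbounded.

With y'=λy (z=hλ):
  y_{n+1} = y_n + z·[11/13·y_n + 2/13·y_{n+1}] ⇒ (1 − 2/13z)y_{n+1} = (1 + 11/13z)y_n
  ⇒ R(z) = (1 + 11/13z)/(1 − 2/13z).

Find x<0 with |R(x)|<1.
x=-1.74: |R|=0.3726
R=−1: 1+11/13x = −1+2/13x ⇒ -9/13x=2 ⇒ x=2/(-9/13)=-2.8889
Confirm numerically:
  x=-2.641: |R|=0.87797 <1
  x=-1.940: |R|=0.49408 <1
  x=-1.870: |R|=0.45221 <1
  x=-3.423: |R|=1.24222 >1
  x=-3.034: |R|=1.06849 >1
So |R|<1 on (-2.8889, 0).

(-2.8889, 0).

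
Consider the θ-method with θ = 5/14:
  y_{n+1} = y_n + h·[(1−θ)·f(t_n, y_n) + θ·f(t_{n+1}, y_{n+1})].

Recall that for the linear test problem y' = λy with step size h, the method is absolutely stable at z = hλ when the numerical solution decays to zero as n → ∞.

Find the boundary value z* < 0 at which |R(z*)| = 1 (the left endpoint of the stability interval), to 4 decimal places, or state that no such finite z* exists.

Set f=λy, z=hλ:
  y_{n+1} = y_n + z·[9/14·y_n + 5/14·y_{n+1}] ⇒ (1 − 5/14z)y_{n+1} = (1 + 9/14z)y_n
  R(z) = (1 + 9/14z)/(1 − 5/14z).

Solve |R(x)|<1 on ℝ⁻.
x=-1.67: |R|=0.0461
R=−1: 1+9/14x = −1+5/14x ⇒ -2/7x=2 ⇒ x=2/(-2/7)=-7.0000
Confirm numerically:
  x=-6.714: |R|=0.97595 <1
  x=-5.257: |R|=0.82693 <1
  x=-3.704: |R|=0.59459 <1
  x=-3.274: |R|=0.50925 <1
  x=-7.548: |R|=1.04237 >1
  x=-7.501: |R|=1.03891 >1
Stable set (-7.0000, 0).

z* = -7.0000.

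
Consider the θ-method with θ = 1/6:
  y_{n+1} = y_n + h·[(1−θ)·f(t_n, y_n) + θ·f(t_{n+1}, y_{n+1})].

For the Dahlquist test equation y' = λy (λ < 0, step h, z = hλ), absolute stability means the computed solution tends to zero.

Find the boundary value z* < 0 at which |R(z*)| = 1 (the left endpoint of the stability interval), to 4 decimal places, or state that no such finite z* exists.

z* = -3.0000.

With y'=λy (z=hλ):
  y_{n+1} = y_n + z·[5/6·y_n + 1/6·y_{n+1}] ⇒ (1 − 1/6z)y_{n+1} = (1 + 5/6z)y_n
  ⇒ R(z) = (1 + 5/6z)/(1 − 1/6z).

Find x<0 with |R(x)|<1.
x=-1.44: |R|=0.1613
R=−1: 1+5/6x = −1+1/6x ⇒ -2/3x=2 ⇒ x=2/(-2/3)=-3.0000
Confirm numerically:
  x=-2.908: |R|=0.95869 <1
  x=-2.856: |R|=0.93496 <1
  x=-2.076: |R|=0.54235 <1
  x=-1.674: |R|=0.30884 <1
  x=-3.080: |R|=1.03524 >1
  x=-3.073: |R|=1.03218 >1
Interval (-3.0000, 0).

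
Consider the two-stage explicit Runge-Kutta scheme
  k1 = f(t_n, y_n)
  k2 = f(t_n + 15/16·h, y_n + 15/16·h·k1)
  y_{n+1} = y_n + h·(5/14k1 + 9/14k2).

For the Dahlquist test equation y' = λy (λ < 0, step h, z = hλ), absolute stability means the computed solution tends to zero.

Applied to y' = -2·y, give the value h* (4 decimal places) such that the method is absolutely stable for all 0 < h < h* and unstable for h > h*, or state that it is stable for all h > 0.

Test eqn y'=λy, z=hλ:
  k1=λy_n ⇒ h·k1=z·y_n;  k2=λ(1+15/16z)y_n ⇒ h·k2=z(1+15/16z)y_n
  y_{n+1}/y_n = 1 + 5/14z + 9/14z(1+15/16z) = 1 + z + 135/224z²
  Hence R(z) = 1 + z + 135/224z².

Need |R(x)|<1, x<0.
x=-1.44: |R|=0.8097
R=1: x+135/224x²=0 ⇒ x=−224/135=-1.6593; min R=1−1/(4·135/224)=0.5852>−1
Confirm numerically:
  x=-1.603: |R|=0.94565 <1
  x=-1.463: |R|=0.82695 <1
  x=-1.256: |R|=0.69475 <1
  x=-1.076: |R|=0.62177 <1
  x=-2.014: |R|=1.43058 >1
  x=-1.794: |R|=1.14568 >1
  x=-1.777: |R|=1.12610 >1
Interval (-1.6593, 0).

(-1.6593,0); λ=-2 ⇒ h* = (224/135)/2 = 0.8296.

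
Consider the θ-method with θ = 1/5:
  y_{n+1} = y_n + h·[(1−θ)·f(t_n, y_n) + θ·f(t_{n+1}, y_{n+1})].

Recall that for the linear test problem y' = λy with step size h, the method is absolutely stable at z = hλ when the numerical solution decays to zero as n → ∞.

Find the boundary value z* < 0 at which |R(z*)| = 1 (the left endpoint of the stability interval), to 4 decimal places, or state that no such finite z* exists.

left endpoint -3.3333.

Set f=λy, z=hλ:
  y_{n+1} = y_n + z·[4/5·y_n + 1/5·y_{n+1}] ⇒ (1 − 1/5z)y_{n+1} = (1 + 4/5z)y_n
  R(z) = (1 + 4/5z)/(1 − 1/5z).

Boundary: |R(x)|=1, x<0.
x=-1.35: |R|=0.0630
R=−1: 1+4/5x = −1+1/5x ⇒ -3/5x=2 ⇒ x=2/(-3/5)=-3.3333
Confirm numerically:
  x=-2.431: |R|=0.63572 <1
  x=-2.425: |R|=0.63300 <1
  x=-2.045: |R|=0.45138 <1
  x=-1.471: |R|=0.13661 <1
  x=-3.869: |R|=1.18119 >1
  x=-3.668: |R|=1.11583 >1
So |R|<1 on (-3.3333, 0).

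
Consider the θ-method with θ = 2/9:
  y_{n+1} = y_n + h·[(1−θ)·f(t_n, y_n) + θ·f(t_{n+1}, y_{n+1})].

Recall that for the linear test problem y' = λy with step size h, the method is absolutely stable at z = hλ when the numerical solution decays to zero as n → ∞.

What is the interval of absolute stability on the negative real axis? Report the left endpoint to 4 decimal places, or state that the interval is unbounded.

On y'=λy, z=hλ:
  y_{n+1} = y_n + z·[7/9·y_n + 2/9·y_{n+1}] ⇒ (1 − 2/9z)y_{n+1} = (1 + 7/9z)y_n
  ⇒ R(z) = (1 + 7/9z)/(1 − 2/9z).

Solve |R(x)|<1 on ℝ⁻.
x=-1.54: |R|=0.1474
R=−1: 1+7/9x = −1+2/9x ⇒ -5/9x=2 ⇒ x=2/(-5/9)=-3.6000
Confirm numerically:
  x=-3.213: |R|=0.87456 <1
  x=-2.423: |R|=0.57497 <1
  x=-2.396: |R|=0.56352 <1
  x=-2.279: |R|=0.51283 <1
  x=-4.180: |R|=1.16705 >1
  x=-4.075: |R|=1.13848 >1
  x=-3.710: |R|=1.03350 >1
Interval (-3.6000, 0).

(-3.6000, 0).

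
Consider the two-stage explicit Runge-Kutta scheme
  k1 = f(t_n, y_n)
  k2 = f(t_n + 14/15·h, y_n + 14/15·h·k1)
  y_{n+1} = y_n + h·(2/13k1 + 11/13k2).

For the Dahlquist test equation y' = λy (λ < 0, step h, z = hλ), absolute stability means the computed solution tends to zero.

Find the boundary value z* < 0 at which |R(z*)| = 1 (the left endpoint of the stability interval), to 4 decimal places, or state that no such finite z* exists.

z* = -1.2662.

With y'=λy (z=hλ):
  k1=λy_n ⇒ h·k1=z·y_n;  k2=λ(1+14/15z)y_n ⇒ h·k2=z(1+14/15z)y_n
  y_{n+1}/y_n = 1 + 2/13z + 11/13z(1+14/15z) = 1 + z + 154/195z²
  ⇒ R(z) = 1 + z + 154/195z².

Solve |R(x)|<1 on ℝ⁻.
x=-0.75: |R|=0.6942
R=1: x+154/195x²=0 ⇒ x=−195/154=-1.2662; min R=1−1/(4·154/195)=0.6834>−1
Confirm numerically:
  x=-1.112: |R|=0.86455 <1
  x=-1.082: |R|=0.84257 <1
  x=-0.931: |R|=0.75352 <1
  x=-1.508: |R|=1.28793 >1
  x=-1.420: |R|=1.17244 >1
  x=-1.394: |R|=1.14066 >1
Stable set (-1.2662, 0).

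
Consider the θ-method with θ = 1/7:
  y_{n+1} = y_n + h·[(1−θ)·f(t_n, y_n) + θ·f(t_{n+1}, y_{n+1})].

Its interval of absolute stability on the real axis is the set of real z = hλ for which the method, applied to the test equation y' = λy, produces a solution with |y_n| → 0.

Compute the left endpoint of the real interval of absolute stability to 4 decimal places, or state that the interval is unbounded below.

On y'=λy, z=hλ:
  y_{n+1} = y_n + z·[6/7·y_n + 1/7·y_{n+1}] ⇒ (1 − 1/7z)y_{n+1} = (1 + 6/7z)y_n
  ⇒ R(z) = (1 + 6/7z)/(1 − 1/7z).

Solve |R(x)|<1 on ℝ⁻.
x=-1.05: |R|=0.0870
R=−1: 1+6/7x = −1+1/7x ⇒ -5/7x=2 ⇒ x=2/(-5/7)=-2.8000
Confirm numerically:
  x=-2.443: |R|=0.81097 <1
  x=-2.147: |R|=0.64305 <1
  x=-1.132: |R|=0.02558 <1
  x=-3.280: |R|=1.23346 >1
  x=-3.032: |R|=1.11563 >1
  x=-3.016: |R|=1.10783 >1
So |R|<1 on (-2.8000, 0).

z* = -2.8000.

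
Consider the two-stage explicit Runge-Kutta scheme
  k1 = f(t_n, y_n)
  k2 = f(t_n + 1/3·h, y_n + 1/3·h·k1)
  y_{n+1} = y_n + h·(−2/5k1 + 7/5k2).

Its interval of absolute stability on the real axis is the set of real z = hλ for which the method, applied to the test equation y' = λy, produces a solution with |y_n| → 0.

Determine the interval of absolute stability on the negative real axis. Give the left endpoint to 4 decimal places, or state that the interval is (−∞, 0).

(-2.1429, 0).

On y'=λy, z=hλ:
  k1=λy_n ⇒ h·k1=z·y_n;  k2=λ(1+1/3z)y_n ⇒ h·k2=z(1+1/3z)y_n
  y_{n+1}/y_n = 1 − 2/5z + 7/5z(1+1/3z) = 1 + z + 7/15z²
  R(z) = 1 + z + 7/15z².

Solve |R(x)|<1 on ℝ⁻.
x=-1.19: |R|=0.4708
R=1: x+7/15x²=0 ⇒ x=−15/7=-2.1429; min R=1−1/(4·7/15)=0.4643>−1
Confirm numerically:
  x=-1.988: |R|=0.85633 <1
  x=-1.923: |R|=0.80270 <1
  x=-1.818: |R|=0.72439 <1
  x=-0.906: |R|=0.47706 <1
  x=-2.497: |R|=1.41267 >1
  x=-2.386: |R|=1.27073 >1
So |R|<1 on (-2.1429, 0).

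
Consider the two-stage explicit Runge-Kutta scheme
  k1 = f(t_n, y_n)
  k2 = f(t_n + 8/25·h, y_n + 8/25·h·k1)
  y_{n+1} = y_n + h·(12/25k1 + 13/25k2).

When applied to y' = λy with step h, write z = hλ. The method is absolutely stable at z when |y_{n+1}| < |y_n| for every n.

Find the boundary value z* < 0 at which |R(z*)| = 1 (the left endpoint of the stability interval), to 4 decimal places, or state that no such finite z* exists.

left endpoint -6.0096.

Test eqn y'=λy, z=hλ:
  k1=λy_n ⇒ h·k1=z·y_n;  k2=λ(1+8/25z)y_n ⇒ h·k2=z(1+8/25z)y_n
  y_{n+1}/y_n = 1 + 12/25z + 13/25z(1+8/25z) = 1 + z + 104/625z²
  R(z) = 1 + z + 104/625z².

Boundary: |R(x)|=1, x<0.
x=-0.96: |R|=0.1934
R=1: x+104/625x²=0 ⇒ x=−625/104=-6.0096; min R=1−1/(4·104/625)=-0.5024>−1
Confirm numerically:
  x=-5.969: |R|=0.95966 <1
  x=-5.375: |R|=0.43240 <1
  x=-5.087: |R|=0.21903 <1
  x=-6.461: |R|=1.48529 >1
  x=-6.332: |R|=1.33968 >1
  x=-6.124: |R|=1.11656 >1
So |R|<1 on (-6.0096, 0).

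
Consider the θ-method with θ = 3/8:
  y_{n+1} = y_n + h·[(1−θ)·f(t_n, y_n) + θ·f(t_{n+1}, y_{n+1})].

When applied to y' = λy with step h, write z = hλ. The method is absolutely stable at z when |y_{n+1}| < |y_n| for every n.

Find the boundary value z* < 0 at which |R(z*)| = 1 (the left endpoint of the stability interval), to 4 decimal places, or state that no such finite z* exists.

Set f=λy, z=hλ:
  y_{n+1} = y_n + z·[5/8·y_n + 3/8·y_{n+1}] ⇒ (1 − 3/8z)y_{n+1} = (1 + 5/8z)y_n
  Hence R(z) = (1 + 5/8z)/(1 − 3/8z).

Find x<0 with |R(x)|<1.
x=-1.22: |R|=0.1630
R=−1: 1+5/8x = −1+3/8x ⇒ -1/4x=2 ⇒ x=2/(-1/4)=-8.0000
Confirm numerically:
  x=-6.829: |R|=0.91779 <1
  x=-6.374: |R|=0.88010 <1
  x=-5.190: |R|=0.76156 <1
  x=-4.141: |R|=0.62209 <1
  x=-8.456: |R|=1.02733 >1
  x=-8.385: |R|=1.02322 >1
  x=-8.338: |R|=1.02048 >1
So |R|<1 on (-8.0000, 0).

z* = -8.0000.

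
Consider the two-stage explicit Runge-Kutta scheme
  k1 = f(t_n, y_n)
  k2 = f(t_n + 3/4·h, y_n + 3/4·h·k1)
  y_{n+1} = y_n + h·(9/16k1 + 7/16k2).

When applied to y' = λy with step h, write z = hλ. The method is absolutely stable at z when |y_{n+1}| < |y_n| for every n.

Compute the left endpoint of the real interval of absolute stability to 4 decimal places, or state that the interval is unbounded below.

left endpoint -3.0476.

Set f=λy, z=hλ:
  k1=λy_n ⇒ h·k1=z·y_n;  k2=λ(1+3/4z)y_n ⇒ h·k2=z(1+3/4z)y_n
  y_{n+1}/y_n = 1 + 9/16z + 7/16z(1+3/4z) = 1 + z + 21/64z²
  R(z) = 1 + z + 21/64z².

Need |R(x)|<1, x<0.
x=-0.93: |R|=0.3538
R=1: x+21/64x²=0 ⇒ x=−64/21=-3.0476; min R=1−1/(4·21/64)=0.2381>−1
Confirm numerically:
  x=-2.952: |R|=0.90738 <1
  x=-2.780: |R|=0.75588 <1
  x=-2.176: |R|=0.37766 <1
  x=-3.617: |R|=1.67576 >1
  x=-3.302: |R|=1.27561 >1
So |R|<1 on (-3.0476, 0).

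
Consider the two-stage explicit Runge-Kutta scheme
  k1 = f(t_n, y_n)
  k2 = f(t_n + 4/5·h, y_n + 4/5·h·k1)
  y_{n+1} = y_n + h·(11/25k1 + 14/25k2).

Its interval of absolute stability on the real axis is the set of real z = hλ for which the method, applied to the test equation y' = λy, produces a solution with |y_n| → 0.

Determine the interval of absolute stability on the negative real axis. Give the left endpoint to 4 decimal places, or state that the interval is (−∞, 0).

z∈(-2.2321,0).

With y'=λy (z=hλ):
  k1=λy_n ⇒ h·k1=z·y_n;  k2=λ(1+4/5z)y_n ⇒ h·k2=z(1+4/5z)y_n
  y_{n+1}/y_n = 1 + 11/25z + 14/25z(1+4/5z) = 1 + z + 56/125z²
  so R(z) = 1 + z + 56/125z².

Boundary: |R(x)|=1, x<0.
x=-1.53: |R|=0.5187
R=1: x+56/125x²=0 ⇒ x=−125/56=-2.2321; min R=1−1/(4·56/125)=0.4420>−1
Confirm numerically:
  x=-1.893: |R|=0.71239 <1
  x=-1.826: |R|=0.66776 <1
  x=-1.417: |R|=0.48253 <1
  x=-2.706: |R|=1.57445 >1
  x=-2.604: |R|=1.43381 >1
  x=-2.471: |R|=1.26442 >1
So |R|<1 on (-2.2321, 0).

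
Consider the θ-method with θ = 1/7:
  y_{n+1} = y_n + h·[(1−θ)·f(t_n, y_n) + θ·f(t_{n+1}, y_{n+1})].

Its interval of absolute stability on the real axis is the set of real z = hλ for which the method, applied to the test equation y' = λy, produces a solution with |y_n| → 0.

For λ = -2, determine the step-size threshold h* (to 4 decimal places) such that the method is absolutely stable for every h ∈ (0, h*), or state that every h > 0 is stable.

(-2.8000,0); λ=-2 ⇒ h* = (14/5)/2 = 1.4000.

With y'=λy (z=hλ):
  y_{n+1} = y_n + z·[6/7·y_n + 1/7·y_{n+1}] ⇒ (1 − 1/7z)y_{n+1} = (1 + 6/7z)y_n
  R(z) = (1 + 6/7z)/(1 − 1/7z).

Find x<0 with |R(x)|<1.
x=-0.6: |R|=0.4474
R=−1: 1+6/7x = −1+1/7x ⇒ -5/7x=2 ⇒ x=2/(-5/7)=-2.8000
Confirm numerically:
  x=-2.230: |R|=0.69122 <1
  x=-1.813: |R|=0.44003 <1
  x=-1.379: |R|=0.15205 <1
  x=-3.352: |R|=1.26662 >1
  x=-3.274: |R|=1.23068 >1
So |R|<1 on (-2.8000, 0).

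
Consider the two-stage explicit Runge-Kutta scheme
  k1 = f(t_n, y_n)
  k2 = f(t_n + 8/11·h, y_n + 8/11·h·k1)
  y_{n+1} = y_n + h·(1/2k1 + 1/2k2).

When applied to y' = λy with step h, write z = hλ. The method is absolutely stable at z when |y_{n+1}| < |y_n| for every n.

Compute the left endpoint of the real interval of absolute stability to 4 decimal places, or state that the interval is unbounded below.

z* = -2.7500.

Set f=λy, z=hλ:
  k1=λy_n ⇒ h·k1=z·y_n;  k2=λ(1+8/11z)y_n ⇒ h·k2=z(1+8/11z)y_n
  y_{n+1}/y_n = 1 + 1/2z + 1/2z(1+8/11z) = 1 + z + 4/11z²
  R(z) = 1 + z + 4/11z².

Find x<0 with |R(x)|<1.
x=-1.13: |R|=0.3343
R=1: x+4/11x²=0 ⇒ x=−11/4=-2.7500; min R=1−1/(4·4/11)=0.3125>−1
Confirm numerically:
  x=-2.430: |R|=0.71724 <1
  x=-1.833: |R|=0.38878 <1
  x=-1.179: |R|=0.32647 <1
  x=-3.260: |R|=1.60458 >1
  x=-3.216: |R|=1.54497 >1
  x=-3.088: |R|=1.37954 >1
Stable set (-2.7500, 0).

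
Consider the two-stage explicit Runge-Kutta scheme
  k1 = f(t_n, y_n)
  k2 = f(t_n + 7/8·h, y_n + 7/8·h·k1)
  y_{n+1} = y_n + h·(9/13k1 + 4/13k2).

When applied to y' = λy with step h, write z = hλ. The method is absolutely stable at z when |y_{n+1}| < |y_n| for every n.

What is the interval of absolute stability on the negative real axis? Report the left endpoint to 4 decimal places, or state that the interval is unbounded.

(-3.7143, 0).

With y'=λy (z=hλ):
  k1=λy_n ⇒ h·k1=z·y_n;  k2=λ(1+7/8z)y_n ⇒ h·k2=z(1+7/8z)y_n
  y_{n+1}/y_n = 1 + 9/13z + 4/13z(1+7/8z) = 1 + z + 7/26z²
  so R(z) = 1 + z + 7/26z².

Solve |R(x)|<1 on ℝ⁻.
x=-0.45: |R|=0.6045
R=1: x+7/26x²=0 ⇒ x=−26/7=-3.7143; min R=1−1/(4·7/26)=0.0714>−1
Confirm numerically:
  x=-2.572: |R|=0.20901 <1
  x=-2.432: |R|=0.16040 <1
  x=-1.672: |R|=0.08066 <1
  x=-1.561: |R|=0.09504 <1
  x=-4.302: |R|=1.68071 >1
  x=-4.026: |R|=1.33787 >1
Interval (-3.7143, 0).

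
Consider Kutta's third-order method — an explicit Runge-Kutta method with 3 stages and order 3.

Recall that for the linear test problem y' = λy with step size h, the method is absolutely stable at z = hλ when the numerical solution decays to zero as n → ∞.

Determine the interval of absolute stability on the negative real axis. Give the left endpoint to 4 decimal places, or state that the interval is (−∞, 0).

z∈(-2.5127,0).

On y'=λy, z=hλ:
  order 3, 3-stage ⇒ R(z)=1+z+z^2/2+z^3/6
  (e.g. R(-1.62)=-0.01639, |R|=0.01639)

Solve |R(x)|<1 on ℝ⁻.
x=-1.62: |R|=0.0164
|R(-2.69)|=1.3161 |R(-2.44)|=0.8843 |R(-2.21)|=0.5669
Bisect:
  x_lo=-2.9415 |R|=1.8570  x_hi=-0.1331 |R|=0.8754
  mid=-1.53728 |R|=0.03884 →hi
  mid=-2.23937 |R|=0.60363 →hi
  mid=-2.59041 |R|=1.13233 →lo
  mid=-2.41489 |R|=0.84619 →hi
  mid=-2.50265 |R|=0.98347 →hi
  mid=-2.54653 |R|=1.05642 →lo
  mid=-2.52459 |R|=1.01958 →lo
  ...
  [-2.51276,-2.51259] ⇒ x*=-2.5127
Stable set (-2.5127, 0).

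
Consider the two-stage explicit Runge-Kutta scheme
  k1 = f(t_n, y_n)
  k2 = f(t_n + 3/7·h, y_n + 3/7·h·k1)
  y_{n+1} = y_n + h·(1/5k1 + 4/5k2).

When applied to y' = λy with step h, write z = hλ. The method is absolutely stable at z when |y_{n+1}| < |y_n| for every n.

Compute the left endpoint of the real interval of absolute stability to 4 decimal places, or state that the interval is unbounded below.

Test eqn y'=λy, z=hλ:
  k1=λy_n ⇒ h·k1=z·y_n;  k2=λ(1+3/7z)y_n ⇒ h·k2=z(1+3/7z)y_n
  y_{n+1}/y_n = 1 + 1/5z + 4/5z(1+3/7z) = 1 + z + 12/35z²
  so R(z) = 1 + z + 12/35z².

Solve |R(x)|<1 on ℝ⁻.
x=-0.87: |R|=0.3895
R=1: x+12/35x²=0 ⇒ x=−35/12=-2.9167; min R=1−1/(4·12/35)=0.2708>−1
Confirm numerically:
  x=-2.592: |R|=0.71147 <1
  x=-2.285: |R|=0.50513 <1
  x=-1.908: |R|=0.34016 <1
  x=-1.847: |R|=0.32263 <1
  x=-3.231: |R|=1.34821 >1
  x=-3.161: |R|=1.26480 >1
So |R|<1 on (-2.9167, 0).

z* = -2.9167.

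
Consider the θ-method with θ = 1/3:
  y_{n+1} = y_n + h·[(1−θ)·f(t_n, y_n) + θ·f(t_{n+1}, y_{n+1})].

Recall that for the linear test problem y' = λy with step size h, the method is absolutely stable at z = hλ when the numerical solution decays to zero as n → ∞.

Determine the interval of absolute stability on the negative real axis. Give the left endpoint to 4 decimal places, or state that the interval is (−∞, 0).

(-6.0000, 0).

On y'=λy, z=hλ:
  y_{n+1} = y_n + z·[2/3·y_n + 1/3·y_{n+1}] ⇒ (1 − 1/3z)y_{n+1} = (1 + 2/3z)y_n
  R(z) = (1 + 2/3z)/(1 − 1/3z).

Find x<0 with |R(x)|<1.
x=-1.01: |R|=0.2444
R=−1: 1+2/3x = −1+1/3x ⇒ -1/3x=2 ⇒ x=2/(-1/3)=-6.0000
Confirm numerically:
  x=-5.919: |R|=0.99092 <1
  x=-4.765: |R|=0.84095 <1
  x=-2.491: |R|=0.36095 <1
  x=-6.433: |R|=1.04590 >1
  x=-6.408: |R|=1.04337 >1
  x=-6.331: |R|=1.03547 >1
Stable set (-6.0000, 0).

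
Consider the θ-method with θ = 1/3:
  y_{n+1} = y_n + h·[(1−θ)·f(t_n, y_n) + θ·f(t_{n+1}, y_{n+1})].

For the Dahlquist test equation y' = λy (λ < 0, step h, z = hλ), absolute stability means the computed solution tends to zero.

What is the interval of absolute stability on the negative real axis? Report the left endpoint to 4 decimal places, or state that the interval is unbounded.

On y'=λy, z=hλ:
  y_{n+1} = y_n + z·[2/3·y_n + 1/3·y_{n+1}] ⇒ (1 − 1/3z)y_{n+1} = (1 + 2/3z)y_n
  Hence R(z) = (1 + 2/3z)/(1 − 1/3z).

Need |R(x)|<1, x<0.
x=-0.34: |R|=0.6946
R=−1: 1+2/3x = −1+1/3x ⇒ -1/3x=2 ⇒ x=2/(-1/3)=-6.0000
Confirm numerically:
  x=-5.666: |R|=0.96146 <1
  x=-5.398: |R|=0.92832 <1
  x=-3.688: |R|=0.65431 <1
  x=-6.433: |R|=1.04590 >1
  x=-6.268: |R|=1.02892 >1
So |R|<1 on (-6.0000, 0).

(-6.0000, 0).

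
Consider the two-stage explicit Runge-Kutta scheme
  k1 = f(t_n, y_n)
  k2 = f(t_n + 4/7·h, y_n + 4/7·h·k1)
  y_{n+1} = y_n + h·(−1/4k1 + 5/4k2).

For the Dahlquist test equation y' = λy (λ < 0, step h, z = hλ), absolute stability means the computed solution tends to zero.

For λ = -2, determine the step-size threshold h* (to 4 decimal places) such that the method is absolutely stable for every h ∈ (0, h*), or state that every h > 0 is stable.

With y'=λy (z=hλ):
  k1=λy_n ⇒ h·k1=z·y_n;  k2=λ(1+4/7z)y_n ⇒ h·k2=z(1+4/7z)y_n
  y_{n+1}/y_n = 1 − 1/4z + 5/4z(1+4/7z) = 1 + z + 5/7z²
  Hence R(z) = 1 + z + 5/7z².

Solve |R(x)|<1 on ℝ⁻.
x=-1.66: |R|=1.3083
R=1: x+5/7x²=0 ⇒ x=−7/5=-1.4000; min R=1−1/(4·5/7)=0.6500>−1
Confirm numerically:
  x=-1.330: |R|=0.93350 <1
  x=-0.949: |R|=0.69429 <1
  x=-0.765: |R|=0.65302 <1
  x=-1.967: |R|=1.79664 >1
  x=-1.763: |R|=1.45712 >1
  x=-1.687: |R|=1.34584 >1
So |R|<1 on (-1.4000, 0).

(-1.4000,0); λ=-2 ⇒ h* = (7/5)/2 = 0.7000.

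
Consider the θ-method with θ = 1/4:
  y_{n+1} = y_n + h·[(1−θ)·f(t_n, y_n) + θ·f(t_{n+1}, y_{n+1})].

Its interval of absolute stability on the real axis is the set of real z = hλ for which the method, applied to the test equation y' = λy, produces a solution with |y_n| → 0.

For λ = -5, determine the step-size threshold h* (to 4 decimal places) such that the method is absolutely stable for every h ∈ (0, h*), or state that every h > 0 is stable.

Set f=λy, z=hλ:
  y_{n+1} = y_n + z·[3/4·y_n + 1/4·y_{n+1}] ⇒ (1 − 1/4z)y_{n+1} = (1 + 3/4z)y_n
  so R(z) = (1 + 3/4z)/(1 − 1/4z).

Solve |R(x)|<1 on ℝ⁻.
x=-0.87: |R|=0.2854
R=−1: 1+3/4x = −1+1/4x ⇒ -1/2x=2 ⇒ x=2/(-1/2)=-4.0000
Confirm numerically:
  x=-3.373: |R|=0.82992 <1
  x=-2.566: |R|=0.56320 <1
  x=-1.979: |R|=0.32397 <1
  x=-4.565: |R|=1.13193 >1
  x=-4.334: |R|=1.08015 >1
  x=-4.297: |R|=1.07159 >1
Stable set (-4.0000, 0).

(-4.0000,0); λ=-5 ⇒ h* = (4)/5 = 0.8000.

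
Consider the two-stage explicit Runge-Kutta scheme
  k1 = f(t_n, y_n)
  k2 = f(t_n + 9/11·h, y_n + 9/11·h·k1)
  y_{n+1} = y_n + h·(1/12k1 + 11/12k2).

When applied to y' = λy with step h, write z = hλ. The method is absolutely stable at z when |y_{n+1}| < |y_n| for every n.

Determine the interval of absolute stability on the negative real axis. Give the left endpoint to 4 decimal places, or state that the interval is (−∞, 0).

With y'=λy (z=hλ):
  k1=λy_n ⇒ h·k1=z·y_n;  k2=λ(1+9/11z)y_n ⇒ h·k2=z(1+9/11z)y_n
  y_{n+1}/y_n = 1 + 1/12z + 11/12z(1+9/11z) = 1 + z + 3/4z²
  so R(z) = 1 + z + 3/4z².

Boundary: |R(x)|=1, x<0.
x=-0.48: |R|=0.6928
R=1: x+3/4x²=0 ⇒ x=−4/3=-1.3333; min R=1−1/(4·3/4)=0.6667>−1
Confirm numerically:
  x=-1.279: |R|=0.94788 <1
  x=-0.645: |R|=0.66702 <1
  x=-0.536: |R|=0.67947 <1
  x=-1.789: |R|=1.61139 >1
  x=-1.705: |R|=1.47527 >1
Interval (-1.3333, 0).

(-1.3333, 0).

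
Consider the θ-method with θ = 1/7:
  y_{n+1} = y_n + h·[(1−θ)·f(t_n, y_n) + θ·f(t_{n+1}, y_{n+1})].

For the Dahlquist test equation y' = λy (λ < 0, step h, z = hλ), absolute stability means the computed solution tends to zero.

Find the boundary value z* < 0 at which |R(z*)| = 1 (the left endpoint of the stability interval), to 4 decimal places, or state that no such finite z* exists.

Test eqn y'=λy, z=hλ:
  y_{n+1} = y_n + z·[6/7·y_n + 1/7·y_{n+1}] ⇒ (1 − 1/7z)y_{n+1} = (1 + 6/7z)y_n
  so R(z) = (1 + 6/7z)/(1 − 1/7z).

Boundary: |R(x)|=1, x<0.
x=-1.07: |R|=0.0719
R=−1: 1+6/7x = −1+1/7x ⇒ -5/7x=2 ⇒ x=2/(-5/7)=-2.8000
Confirm numerically:
  x=-2.107: |R|=0.61952 <1
  x=-2.095: |R|=0.61242 <1
  x=-1.983: |R|=0.54525 <1
  x=-1.569: |R|=0.28171 <1
  x=-3.138: |R|=1.16670 >1
  x=-2.960: |R|=1.08032 >1
So |R|<1 on (-2.8000, 0).

left endpoint -2.8000.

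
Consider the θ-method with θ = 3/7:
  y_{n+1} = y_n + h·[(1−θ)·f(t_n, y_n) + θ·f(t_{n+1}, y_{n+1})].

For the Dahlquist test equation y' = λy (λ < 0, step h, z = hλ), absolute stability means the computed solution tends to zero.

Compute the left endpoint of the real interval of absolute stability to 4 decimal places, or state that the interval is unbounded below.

Test eqn y'=λy, z=hλ:
  y_{n+1} = y_n + z·[4/7·y_n + 3/7·y_{n+1}] ⇒ (1 − 3/7z)y_{n+1} = (1 + 4/7z)y_n
  so R(z) = (1 + 4/7z)/(1 − 3/7z).

Solve |R(x)|<1 on ℝ⁻.
x=-1.24: |R|=0.1903
R=−1: 1+4/7x = −1+3/7x ⇒ -1/7x=2 ⇒ x=2/(-1/7)=-14.0000
Confirm numerically:
  x=-12.344: |R|=0.96239 <1
  x=-10.024: |R|=0.89275 <1
  x=-9.812: |R|=0.88506 <1
  x=-7.999: |R|=0.80640 <1
  x=-14.495: |R|=1.00980 >1
  x=-14.163: |R|=1.00329 >1
Stable set (-14.0000, 0).

z* = -14.0000.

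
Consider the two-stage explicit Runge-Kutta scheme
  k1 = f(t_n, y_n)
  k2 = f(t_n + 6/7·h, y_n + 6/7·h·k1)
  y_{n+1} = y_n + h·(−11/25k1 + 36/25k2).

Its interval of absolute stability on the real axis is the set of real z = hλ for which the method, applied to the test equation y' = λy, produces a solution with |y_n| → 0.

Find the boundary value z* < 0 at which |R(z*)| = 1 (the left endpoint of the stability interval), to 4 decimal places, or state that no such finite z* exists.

Test eqn y'=λy, z=hλ:
  k1=λy_n ⇒ h·k1=z·y_n;  k2=λ(1+6/7z)y_n ⇒ h·k2=z(1+6/7z)y_n
  y_{n+1}/y_n = 1 − 11/25z + 36/25z(1+6/7z) = 1 + z + 216/175z²
  so R(z) = 1 + z + 216/175z².

Find x<0 with |R(x)|<1.
x=-0.75: |R|=0.9443
R=1: x+216/175x²=0 ⇒ x=−175/216=-0.8102; min R=1−1/(4·216/175)=0.7975>−1
Confirm numerically:
  x=-0.550: |R|=0.82337 <1
  x=-0.488: |R|=0.80594 <1
  x=-0.459: |R|=0.80104 <1
  x=-0.450: |R|=0.79994 <1
  x=-1.240: |R|=1.65784 >1
  x=-1.185: |R|=1.54821 >1
  x=-1.052: |R|=1.31399 >1
Stable set (-0.8102, 0).

left endpoint -0.8102.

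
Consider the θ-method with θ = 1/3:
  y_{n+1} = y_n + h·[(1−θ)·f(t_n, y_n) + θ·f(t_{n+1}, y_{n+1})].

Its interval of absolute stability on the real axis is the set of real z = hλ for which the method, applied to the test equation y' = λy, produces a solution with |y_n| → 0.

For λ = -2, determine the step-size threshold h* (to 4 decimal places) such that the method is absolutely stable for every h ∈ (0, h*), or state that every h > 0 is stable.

(-6.0000,0); λ=-2 ⇒ h* = (6)/2 = 3.0000.

With y'=λy (z=hλ):
  y_{n+1} = y_n + z·[2/3·y_n + 1/3·y_{n+1}] ⇒ (1 − 1/3z)y_{n+1} = (1 + 2/3z)y_n
  ⇒ R(z) = (1 + 2/3z)/(1 − 1/3z).

Boundary: |R(x)|=1, x<0.
x=-1.76: |R|=0.1092
R=−1: 1+2/3x = −1+1/3x ⇒ -1/3x=2 ⇒ x=2/(-1/3)=-6.0000
Confirm numerically:
  x=-5.054: |R|=0.88254 <1
  x=-4.950: |R|=0.86792 <1
  x=-4.870: |R|=0.85642 <1
  x=-6.227: |R|=1.02460 >1
  x=-6.216: |R|=1.02344 >1
So |R|<1 on (-6.0000, 0).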